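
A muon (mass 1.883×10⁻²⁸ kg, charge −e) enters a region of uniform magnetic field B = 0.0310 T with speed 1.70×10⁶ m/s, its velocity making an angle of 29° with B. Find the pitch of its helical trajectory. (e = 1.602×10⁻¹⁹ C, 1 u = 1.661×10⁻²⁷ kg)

v∥ = v cosθ = 1.70×10⁶·cos29° ≈ 1.487×10⁶ m/s.
T = 2πm/(|q|B) = 2π(1.883×10⁻²⁸)/((1.602×10⁻¹⁹)(0.0310)) ≈ 2.382×10⁻⁷ s.
pitch = v∥ T = (1.487×10⁶)(2.382×10⁻⁷) ≈ 0.354 m.

p ≈ 0.354 m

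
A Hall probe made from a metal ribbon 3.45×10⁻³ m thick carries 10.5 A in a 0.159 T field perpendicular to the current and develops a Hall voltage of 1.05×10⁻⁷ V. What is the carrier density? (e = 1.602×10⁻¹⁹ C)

From V_H = IB/(n e t), n = IB/(V_H e t).
n = (10.5)(0.159)/((1.05×10⁻⁷)(1.602×10⁻¹⁹)(3.45×10⁻³)) ≈ 2.88×10²⁸ m⁻³.

n ≈ 2.88×10²⁸ m⁻³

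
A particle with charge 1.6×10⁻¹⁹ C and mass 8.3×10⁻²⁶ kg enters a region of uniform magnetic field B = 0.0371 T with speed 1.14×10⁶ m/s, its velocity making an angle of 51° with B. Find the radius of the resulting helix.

r ≈ 12.4 m

v⊥ = v sinθ = 1.14×10⁶·sin51° ≈ 8.859×10⁵ m/s.
r = m v⊥/(|q|B) = (8.3×10⁻²⁶)(8.859×10⁵)/((1.6×10⁻¹⁹)(0.0371)) ≈ 12.4 m.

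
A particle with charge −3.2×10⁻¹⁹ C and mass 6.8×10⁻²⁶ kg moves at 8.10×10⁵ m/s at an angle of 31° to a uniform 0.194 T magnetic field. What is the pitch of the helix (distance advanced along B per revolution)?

p ≈ 4.78 m

v∥ = v cosθ = 8.10×10⁵·cos31° ≈ 6.943×10⁵ m/s.
T = 2πm/(|q|B) = 2π(6.8×10⁻²⁶)/((3.2×10⁻¹⁹)(0.194)) ≈ 6.882×10⁻⁶ s.
pitch = v∥ T = (6.943×10⁵)(6.882×10⁻⁶) ≈ 4.78 m.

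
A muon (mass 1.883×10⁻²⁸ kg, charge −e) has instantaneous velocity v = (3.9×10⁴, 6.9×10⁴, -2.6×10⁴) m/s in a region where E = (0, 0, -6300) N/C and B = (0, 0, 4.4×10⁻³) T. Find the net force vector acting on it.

v×B = (304, -172, 0) N/C.
E + v×B = (304, -172, -6300) N/C.
F = q(E + v×B) = (−1.602×10⁻¹⁹ C)·(304, -172, -6300) = (-4.86×10⁻¹⁷, 2.75×10⁻¹⁷, 1.01×10⁻¹⁵) N.

F ≈ (-4.86×10⁻¹⁷, 2.75×10⁻¹⁷, 1.01×10⁻¹⁵) N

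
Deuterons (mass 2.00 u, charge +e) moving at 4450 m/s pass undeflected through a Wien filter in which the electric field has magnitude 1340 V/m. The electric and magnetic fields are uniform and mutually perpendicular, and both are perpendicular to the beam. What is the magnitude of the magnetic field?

B = 0.301 T

Balance of forces in the selector: qE = qvB ⇒ B = E/v.
B = 1340/4450 = 0.301 T.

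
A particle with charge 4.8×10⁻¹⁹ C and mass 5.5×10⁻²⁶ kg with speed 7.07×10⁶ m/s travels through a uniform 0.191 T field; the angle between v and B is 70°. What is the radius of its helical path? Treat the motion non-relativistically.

r ≈ 3.99 m

v⊥ = v sinθ = 7.07×10⁶·sin70° ≈ 6.644×10⁶ m/s.
r = m v⊥/(|q|B) = (5.5×10⁻²⁶)(6.644×10⁶)/((4.8×10⁻¹⁹)(0.191)) ≈ 3.99 m.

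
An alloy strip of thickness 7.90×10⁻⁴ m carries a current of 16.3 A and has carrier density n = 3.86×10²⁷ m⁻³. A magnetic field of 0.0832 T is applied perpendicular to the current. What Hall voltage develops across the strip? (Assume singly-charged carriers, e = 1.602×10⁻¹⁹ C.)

V_H = IB/(n e t).
V_H = (16.3)(0.0832)/((3.86×10²⁷)(1.602×10⁻¹⁹)(7.90×10⁻⁴)) ≈ 2.78×10⁻⁶ V.

V_H ≈ 2.78×10⁻⁶ V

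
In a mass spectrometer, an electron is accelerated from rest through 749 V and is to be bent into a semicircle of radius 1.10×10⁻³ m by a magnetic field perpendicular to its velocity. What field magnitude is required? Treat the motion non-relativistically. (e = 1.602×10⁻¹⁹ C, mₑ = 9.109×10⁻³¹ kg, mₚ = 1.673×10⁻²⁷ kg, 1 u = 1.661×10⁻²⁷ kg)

v = √(2|q|V/m) = √(2·1.602×10⁻¹⁹·749/9.109×10⁻³¹) ≈ 1.623×10⁷ m/s.
B = mv/(|q|r) = (9.109×10⁻³¹)(1.623×10⁷)/((1.602×10⁻¹⁹)(1.10×10⁻³)) ≈ 0.0839 T.

B ≈ 0.0839 T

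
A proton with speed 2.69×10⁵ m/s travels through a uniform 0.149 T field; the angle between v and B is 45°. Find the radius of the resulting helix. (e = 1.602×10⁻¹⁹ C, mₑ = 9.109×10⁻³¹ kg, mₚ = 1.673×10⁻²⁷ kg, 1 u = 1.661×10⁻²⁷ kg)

r ≈ 0.0133 m

v⊥ = v sinθ = 2.69×10⁵·sin45° ≈ 1.902×10⁵ m/s.
r = m v⊥/(|q|B) = (1.673×10⁻²⁷)(1.902×10⁵)/((1.602×10⁻¹⁹)(0.149)) ≈ 0.0133 m.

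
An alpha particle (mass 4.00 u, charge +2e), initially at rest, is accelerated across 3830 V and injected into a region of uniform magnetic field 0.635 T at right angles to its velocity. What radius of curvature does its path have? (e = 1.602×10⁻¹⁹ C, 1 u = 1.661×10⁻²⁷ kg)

r ≈ 0.0198 m

Acceleration: |q|V = ½mv² ⇒ v = √(2|q|V/m) = √(2·3.204×10⁻¹⁹·3830/6.644×10⁻²⁷) ≈ 6.078×10⁵ m/s.
In the field: r = mv/(|q|B) = (6.644×10⁻²⁷)(6.078×10⁵)/((3.204×10⁻¹⁹)(0.635)) ≈ 0.0198 m.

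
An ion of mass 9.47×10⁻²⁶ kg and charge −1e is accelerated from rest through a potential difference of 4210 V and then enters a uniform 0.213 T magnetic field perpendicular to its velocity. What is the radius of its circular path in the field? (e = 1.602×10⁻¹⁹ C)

Acceleration: |q|V = ½mv² ⇒ v = √(2|q|V/m) = √(2·1.602×10⁻¹⁹·4210/9.47×10⁻²⁶) ≈ 1.193×10⁵ m/s.
In the field: r = mv/(|q|B) = (9.47×10⁻²⁶)(1.193×10⁵)/((1.602×10⁻¹⁹)(0.213)) ≈ 0.331 m.

r ≈ 0.331 m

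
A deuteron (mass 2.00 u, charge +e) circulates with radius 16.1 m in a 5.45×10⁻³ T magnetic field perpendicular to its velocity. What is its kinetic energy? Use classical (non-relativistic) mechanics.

KE ≈ 1.86×10⁵ eV

v = |q|Br/m, then KE = ½mv² = (qBr)²/(2m).
v = (1.602×10⁻¹⁹)(5.45×10⁻³)(16.1)/3.322×10⁻²⁷ ≈ 4.231×10⁶ m/s.
KE = ½(3.322×10⁻²⁷)(4.231×10⁶)² ≈ 2.97×10⁻¹⁴ J = 1.86×10⁵ eV.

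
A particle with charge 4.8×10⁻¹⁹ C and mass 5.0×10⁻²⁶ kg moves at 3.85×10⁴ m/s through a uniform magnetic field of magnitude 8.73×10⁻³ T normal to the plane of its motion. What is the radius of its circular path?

r ≈ 0.459 m

The magnetic force provides the centripetal force: |q|vB = mv²/r.
r = mv/(|q|B) = (5.0×10⁻²⁶)(3.85×10⁴)/((4.8×10⁻¹⁹)(8.73×10⁻³)) ≈ 0.459 m.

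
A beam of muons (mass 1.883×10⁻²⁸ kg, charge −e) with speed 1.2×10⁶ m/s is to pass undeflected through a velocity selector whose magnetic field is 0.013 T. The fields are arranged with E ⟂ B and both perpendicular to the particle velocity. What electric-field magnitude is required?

E = 1.6×10⁴ V/m

For straight-line motion qE = qvB, so E = vB.
E = 1.2×10⁶ × 0.013 = 1.6×10⁴ V/m.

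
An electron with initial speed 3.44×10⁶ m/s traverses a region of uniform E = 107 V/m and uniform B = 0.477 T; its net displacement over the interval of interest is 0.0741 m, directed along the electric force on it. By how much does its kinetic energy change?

The magnetic force is always ⟂ v and does no work; only the electric force changes KE.
ΔKE = F_E · d = |q|E d = (1.602×10⁻¹⁹)(107)(0.0741) ≈ 1.27×10⁻¹⁸ J.

ΔKE ≈ 1.27×10⁻¹⁸ J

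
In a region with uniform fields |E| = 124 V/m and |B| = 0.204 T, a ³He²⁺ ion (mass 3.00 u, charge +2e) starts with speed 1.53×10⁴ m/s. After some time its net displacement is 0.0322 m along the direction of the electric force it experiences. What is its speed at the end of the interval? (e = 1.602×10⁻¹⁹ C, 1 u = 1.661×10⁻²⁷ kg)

v_f ≈ 2.73×10⁴ m/s

B does no work; ΔKE = |q|E d.
½mv_f² = ½mv₀² + |q|Ed = ½(4.983×10⁻²⁷)(1.53×10⁴)² + (3.204×10⁻¹⁹)(124)(0.0322) ≈ 5.832×10⁻¹⁹ J + 1.279×10⁻¹⁸ J ≈ 1.863×10⁻¹⁸ J.
v_f = √(2·1.863×10⁻¹⁸/4.983×10⁻²⁷) ≈ 2.73×10⁴ m/s.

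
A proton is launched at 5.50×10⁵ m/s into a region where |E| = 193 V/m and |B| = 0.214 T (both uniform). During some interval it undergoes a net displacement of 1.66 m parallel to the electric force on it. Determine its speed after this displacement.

v_f ≈ 6.03×10⁵ m/s

B does no work; ΔKE = |q|E d.
½mv_f² = ½mv₀² + |q|Ed = ½(1.673×10⁻²⁷)(5.50×10⁵)² + (1.602×10⁻¹⁹)(193)(1.66) ≈ 2.530×10⁻¹⁶ J + 5.132×10⁻¹⁷ J ≈ 3.044×10⁻¹⁶ J.
v_f = √(2·3.044×10⁻¹⁶/1.673×10⁻²⁷) ≈ 6.03×10⁵ m/s.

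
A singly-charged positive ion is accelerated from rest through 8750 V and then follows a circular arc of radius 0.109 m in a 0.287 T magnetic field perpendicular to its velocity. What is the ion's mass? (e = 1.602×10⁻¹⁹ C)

m ≈ 8.96×10⁻²⁷ kg

Combine |q|V = ½mv² and r = mv/(|q|B): eliminate v to get m = qB²r²/(2V).
m = (1.602×10⁻¹⁹)(0.287)²(0.109)²/(2·8750) ≈ 8.96×10⁻²⁷ kg.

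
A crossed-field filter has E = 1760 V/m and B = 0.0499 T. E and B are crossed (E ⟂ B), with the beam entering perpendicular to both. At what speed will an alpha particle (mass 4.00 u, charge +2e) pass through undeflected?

For undeflected motion the electric and magnetic forces balance: qE = qvB.
v = E/B = 1760/0.0499 = 3.53×10⁴ m/s.

v = 3.53×10⁴ m/s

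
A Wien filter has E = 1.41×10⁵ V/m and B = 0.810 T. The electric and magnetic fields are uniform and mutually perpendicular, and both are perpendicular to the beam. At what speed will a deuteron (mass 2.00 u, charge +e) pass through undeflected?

v = 1.74×10⁵ m/s

Straight-line motion ⇒ electric and magnetic forces cancel, so E = vB.
v = E/B = 1.41×10⁵/0.810 = 1.74×10⁵ m/s.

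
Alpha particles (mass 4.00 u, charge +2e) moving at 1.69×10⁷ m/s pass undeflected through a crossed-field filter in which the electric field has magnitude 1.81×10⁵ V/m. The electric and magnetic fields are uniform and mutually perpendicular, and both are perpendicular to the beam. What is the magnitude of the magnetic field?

Balance of forces in the selector: qE = qvB ⇒ B = E/v.
B = 1.81×10⁵/1.69×10⁷ = 0.0107 T.

B = 0.0107 T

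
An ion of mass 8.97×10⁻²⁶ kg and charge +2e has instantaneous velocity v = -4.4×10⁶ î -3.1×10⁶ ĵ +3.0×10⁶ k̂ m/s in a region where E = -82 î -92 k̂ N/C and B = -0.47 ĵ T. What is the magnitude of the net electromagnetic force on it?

|F| ≈ 8.02×10⁻¹³ N

v×B = (1.41×10⁶, 0, 2.07×10⁶) N/C.
E + v×B = (1.41×10⁶, 0, 2.07×10⁶) N/C.
F = q(E + v×B) = (3.204×10⁻¹⁹ C)·(1.41×10⁶, 0, 2.07×10⁶) = (4.52×10⁻¹³, 0, 6.63×10⁻¹³) N.
|F| = 8.02×10⁻¹³ N.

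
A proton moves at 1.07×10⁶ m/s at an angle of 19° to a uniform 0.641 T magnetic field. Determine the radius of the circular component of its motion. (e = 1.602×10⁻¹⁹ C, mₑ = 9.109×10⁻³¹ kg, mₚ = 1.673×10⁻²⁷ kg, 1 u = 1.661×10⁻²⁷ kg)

v⊥ = v sinθ = 1.07×10⁶·sin19° ≈ 3.484×10⁵ m/s.
r = m v⊥/(|q|B) = (1.673×10⁻²⁷)(3.484×10⁵)/((1.602×10⁻¹⁹)(0.641)) ≈ 5.68×10⁻³ m.

r ≈ 5.68×10⁻³ m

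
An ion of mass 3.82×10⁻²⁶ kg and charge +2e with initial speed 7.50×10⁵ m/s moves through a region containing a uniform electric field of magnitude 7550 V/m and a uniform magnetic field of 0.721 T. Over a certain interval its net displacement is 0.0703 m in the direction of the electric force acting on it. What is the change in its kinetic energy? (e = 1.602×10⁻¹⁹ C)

The magnetic force is always ⟂ v and does no work; only the electric force changes KE.
ΔKE = F_E · d = |q|E d = (3.204×10⁻¹⁹)(7550)(0.0703) ≈ 1.70×10⁻¹⁶ J.

ΔKE ≈ 1.70×10⁻¹⁶ J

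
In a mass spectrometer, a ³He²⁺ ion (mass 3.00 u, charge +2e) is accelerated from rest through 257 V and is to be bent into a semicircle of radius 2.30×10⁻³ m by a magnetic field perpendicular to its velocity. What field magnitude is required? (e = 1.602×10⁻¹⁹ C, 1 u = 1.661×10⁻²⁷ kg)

v = √(2|q|V/m) = √(2·3.204×10⁻¹⁹·257/4.983×10⁻²⁷) ≈ 1.818×10⁵ m/s.
B = mv/(|q|r) = (4.983×10⁻²⁷)(1.818×10⁵)/((3.204×10⁻¹⁹)(2.30×10⁻³)) ≈ 1.23 T.

B ≈ 1.23 T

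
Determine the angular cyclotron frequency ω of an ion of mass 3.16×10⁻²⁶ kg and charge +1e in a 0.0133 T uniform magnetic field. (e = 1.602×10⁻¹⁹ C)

ω = |q|B/m.
ω = (1.602×10⁻¹⁹)(0.0133)/3.16×10⁻²⁶ ≈ 6.74×10⁴ rad/s.

ω ≈ 6.74×10⁴ rad/s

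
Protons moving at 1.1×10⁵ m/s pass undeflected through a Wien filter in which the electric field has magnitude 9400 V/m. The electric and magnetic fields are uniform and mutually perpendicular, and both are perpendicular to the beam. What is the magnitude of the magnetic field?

B = 0.085 T

Balance of forces in the selector: qE = qvB ⇒ B = E/v.
B = 9400/1.1×10⁵ = 0.085 T.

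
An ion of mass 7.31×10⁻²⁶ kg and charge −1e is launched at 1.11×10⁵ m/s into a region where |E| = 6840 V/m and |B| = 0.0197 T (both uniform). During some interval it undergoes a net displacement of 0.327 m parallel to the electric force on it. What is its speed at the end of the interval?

B does no work; ΔKE = |q|E d.
½mv_f² = ½mv₀² + |q|Ed = ½(7.31×10⁻²⁶)(1.11×10⁵)² + (1.602×10⁻¹⁹)(6840)(0.327) ≈ 4.503×10⁻¹⁶ J + 3.583×10⁻¹⁶ J ≈ 8.086×10⁻¹⁶ J.
v_f = √(2·8.086×10⁻¹⁶/7.31×10⁻²⁶) ≈ 1.49×10⁵ m/s.

v_f ≈ 1.49×10⁵ m/s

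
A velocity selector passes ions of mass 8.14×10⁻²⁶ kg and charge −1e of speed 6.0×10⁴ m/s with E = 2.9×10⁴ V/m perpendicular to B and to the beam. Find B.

B = 0.48 T

Balance of forces in the selector: qE = qvB ⇒ B = E/v.
B = 2.9×10⁴/6.0×10⁴ = 0.48 T.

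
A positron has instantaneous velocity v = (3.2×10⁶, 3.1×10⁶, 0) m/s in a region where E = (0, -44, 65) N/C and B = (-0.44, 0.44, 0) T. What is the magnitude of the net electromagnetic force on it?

|F| ≈ 4.44×10⁻¹³ N

v×B = (0, 0, 2.77×10⁶) N/C.
E + v×B = (0, -44.0, 2.77×10⁶) N/C.
F = q(E + v×B) = (1.602×10⁻¹⁹ C)·(0, -44.0, 2.77×10⁶) = (0, -7.05×10⁻¹⁸, 4.44×10⁻¹³) N.
|F| = 4.44×10⁻¹³ N.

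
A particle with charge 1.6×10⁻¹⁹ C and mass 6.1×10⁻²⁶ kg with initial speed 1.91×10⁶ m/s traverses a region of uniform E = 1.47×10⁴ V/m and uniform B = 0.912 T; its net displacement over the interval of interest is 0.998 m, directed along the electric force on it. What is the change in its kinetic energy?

ΔKE ≈ 2.35×10⁻¹⁵ J

The magnetic force is always ⟂ v and does no work; only the electric force changes KE.
ΔKE = F_E · d = |q|E d = (1.6×10⁻¹⁹)(1.47×10⁴)(0.998) ≈ 2.35×10⁻¹⁵ J.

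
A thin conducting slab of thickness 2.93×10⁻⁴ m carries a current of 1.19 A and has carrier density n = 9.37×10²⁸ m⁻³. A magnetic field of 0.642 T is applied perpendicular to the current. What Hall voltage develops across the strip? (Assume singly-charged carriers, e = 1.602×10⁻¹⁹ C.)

V_H ≈ 1.74×10⁻⁷ V

V_H = IB/(n e t).
V_H = (1.19)(0.642)/((9.37×10²⁸)(1.602×10⁻¹⁹)(2.93×10⁻⁴)) ≈ 1.74×10⁻⁷ V.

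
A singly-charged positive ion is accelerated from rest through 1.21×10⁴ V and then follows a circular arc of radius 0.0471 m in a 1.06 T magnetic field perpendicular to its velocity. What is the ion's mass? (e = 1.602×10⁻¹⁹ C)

Combine |q|V = ½mv² and r = mv/(|q|B): eliminate v to get m = qB²r²/(2V).
m = (1.602×10⁻¹⁹)(1.06)²(0.0471)²/(2·1.21×10⁴) ≈ 1.65×10⁻²⁶ kg.

m ≈ 1.65×10⁻²⁶ kg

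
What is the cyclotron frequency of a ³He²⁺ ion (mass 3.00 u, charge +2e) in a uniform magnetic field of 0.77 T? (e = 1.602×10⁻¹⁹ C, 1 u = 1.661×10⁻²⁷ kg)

f ≈ 7.9×10⁶ Hz

f = |q|B/(2πm).
f = (3.204×10⁻¹⁹)(0.77)/(2π·4.983×10⁻²⁷) ≈ 7.9×10⁶ Hz.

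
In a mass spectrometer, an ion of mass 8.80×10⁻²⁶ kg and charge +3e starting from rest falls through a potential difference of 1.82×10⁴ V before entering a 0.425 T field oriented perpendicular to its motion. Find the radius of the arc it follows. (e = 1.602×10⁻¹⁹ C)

r ≈ 0.192 m

Acceleration: |q|V = ½mv² ⇒ v = √(2|q|V/m) = √(2·4.806×10⁻¹⁹·1.82×10⁴/8.80×10⁻²⁶) ≈ 4.459×10⁵ m/s.
In the field: r = mv/(|q|B) = (8.80×10⁻²⁶)(4.459×10⁵)/((4.806×10⁻¹⁹)(0.425)) ≈ 0.192 m.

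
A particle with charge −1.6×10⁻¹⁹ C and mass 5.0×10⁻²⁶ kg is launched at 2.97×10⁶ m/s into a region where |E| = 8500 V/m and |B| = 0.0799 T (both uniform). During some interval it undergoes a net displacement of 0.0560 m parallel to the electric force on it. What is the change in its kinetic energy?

The magnetic force is always ⟂ v and does no work; only the electric force changes KE.
ΔKE = F_E · d = |q|E d = (1.6×10⁻¹⁹)(8500)(0.0560) ≈ 7.62×10⁻¹⁷ J.

ΔKE ≈ 7.62×10⁻¹⁷ J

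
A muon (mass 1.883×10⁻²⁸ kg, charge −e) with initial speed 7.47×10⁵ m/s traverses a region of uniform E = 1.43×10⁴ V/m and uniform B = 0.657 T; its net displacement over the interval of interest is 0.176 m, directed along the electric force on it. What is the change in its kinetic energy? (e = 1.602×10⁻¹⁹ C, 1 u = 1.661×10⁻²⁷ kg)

ΔKE ≈ 4.03×10⁻¹⁶ J

The magnetic force is always ⟂ v and does no work; only the electric force changes KE.
ΔKE = F_E · d = |q|E d = (1.602×10⁻¹⁹)(1.43×10⁴)(0.176) ≈ 4.03×10⁻¹⁶ J.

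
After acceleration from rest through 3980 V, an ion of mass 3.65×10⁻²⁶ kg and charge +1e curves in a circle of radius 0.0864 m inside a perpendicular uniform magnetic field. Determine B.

B ≈ 0.493 T

v = √(2|q|V/m) = √(2·1.602×10⁻¹⁹·3980/3.65×10⁻²⁶) ≈ 1.869×10⁵ m/s.
B = mv/(|q|r) = (3.65×10⁻²⁶)(1.869×10⁵)/((1.602×10⁻¹⁹)(0.0864)) ≈ 0.493 T.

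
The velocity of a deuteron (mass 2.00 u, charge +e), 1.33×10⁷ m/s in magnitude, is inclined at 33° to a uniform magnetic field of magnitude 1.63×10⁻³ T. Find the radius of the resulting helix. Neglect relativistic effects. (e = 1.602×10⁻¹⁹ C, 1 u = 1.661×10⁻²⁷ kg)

v⊥ = v sinθ = 1.33×10⁷·sin33° ≈ 7.244×10⁶ m/s.
r = m v⊥/(|q|B) = (3.322×10⁻²⁷)(7.244×10⁶)/((1.602×10⁻¹⁹)(1.63×10⁻³)) ≈ 92.2 m.

r ≈ 92.2 m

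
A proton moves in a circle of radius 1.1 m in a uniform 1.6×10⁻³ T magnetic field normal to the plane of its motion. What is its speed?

From |q|vB = mv²/r, v = |q|Br/m.
v = (1.602×10⁻¹⁹)(1.6×10⁻³)(1.1)/1.673×10⁻²⁷ ≈ 1.7×10⁵ m/s.

v ≈ 1.7×10⁵ m/s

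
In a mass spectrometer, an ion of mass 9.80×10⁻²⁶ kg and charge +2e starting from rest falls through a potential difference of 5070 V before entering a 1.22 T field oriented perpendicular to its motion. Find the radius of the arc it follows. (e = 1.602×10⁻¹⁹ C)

Acceleration: |q|V = ½mv² ⇒ v = √(2|q|V/m) = √(2·3.204×10⁻¹⁹·5070/9.80×10⁻²⁶) ≈ 1.821×10⁵ m/s.
In the field: r = mv/(|q|B) = (9.80×10⁻²⁶)(1.821×10⁵)/((3.204×10⁻¹⁹)(1.22)) ≈ 0.0456 m.

r ≈ 0.0456 m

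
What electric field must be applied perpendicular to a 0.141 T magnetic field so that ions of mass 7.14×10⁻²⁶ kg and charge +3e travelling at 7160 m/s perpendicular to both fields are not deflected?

For straight-line motion qE = qvB, so E = vB.
E = 7160 × 0.141 = 1010 V/m.

E = 1010 V/m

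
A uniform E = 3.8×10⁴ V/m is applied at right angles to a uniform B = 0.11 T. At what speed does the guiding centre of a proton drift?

v_d ≈ 3.5×10⁵ m/s

The E×B drift speed is v_d = E/B.
v_d = 3.8×10⁴/0.11 = 3.5×10⁵ m/s.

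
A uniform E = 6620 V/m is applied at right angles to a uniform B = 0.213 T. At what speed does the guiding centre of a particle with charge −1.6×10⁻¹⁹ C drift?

In crossed fields the guiding centre drifts at v_d = |E×B|/B² = E/B, independent of charge and mass.
v_d = 6620/0.213 = 3.11×10⁴ m/s.

v_d ≈ 3.11×10⁴ m/s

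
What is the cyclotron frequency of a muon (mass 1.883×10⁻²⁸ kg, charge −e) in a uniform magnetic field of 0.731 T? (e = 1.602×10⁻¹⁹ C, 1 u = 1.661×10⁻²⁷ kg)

f ≈ 9.90×10⁷ Hz

f = |q|B/(2πm).
f = (1.602×10⁻¹⁹)(0.731)/(2π·1.883×10⁻²⁸) ≈ 9.90×10⁷ Hz.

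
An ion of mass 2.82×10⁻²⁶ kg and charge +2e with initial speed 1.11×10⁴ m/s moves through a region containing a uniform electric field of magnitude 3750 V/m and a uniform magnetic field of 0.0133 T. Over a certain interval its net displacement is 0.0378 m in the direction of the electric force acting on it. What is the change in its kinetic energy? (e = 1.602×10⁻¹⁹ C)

ΔKE ≈ 4.54×10⁻¹⁷ J

The magnetic force is always ⟂ v and does no work; only the electric force changes KE.
ΔKE = F_E · d = |q|E d = (3.204×10⁻¹⁹)(3750)(0.0378) ≈ 4.54×10⁻¹⁷ J.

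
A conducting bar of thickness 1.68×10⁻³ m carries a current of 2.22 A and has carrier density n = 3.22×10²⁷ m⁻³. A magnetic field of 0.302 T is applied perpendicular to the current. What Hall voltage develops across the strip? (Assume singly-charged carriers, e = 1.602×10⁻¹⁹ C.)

V_H = IB/(n e t).
V_H = (2.22)(0.302)/((3.22×10²⁷)(1.602×10⁻¹⁹)(1.68×10⁻³)) ≈ 7.74×10⁻⁷ V.

V_H ≈ 7.74×10⁻⁷ V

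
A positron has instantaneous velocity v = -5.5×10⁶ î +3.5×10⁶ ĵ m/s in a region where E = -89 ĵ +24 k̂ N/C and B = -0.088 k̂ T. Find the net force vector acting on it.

v×B = (-3.08×10⁵, -4.84×10⁵, 0) N/C.
E + v×B = (-3.08×10⁵, -4.84×10⁵, 24.0) N/C.
F = q(E + v×B) = (1.602×10⁻¹⁹ C)·(-3.08×10⁵, -4.84×10⁵, 24.0) = (-4.93×10⁻¹⁴, -7.76×10⁻¹⁴, 3.84×10⁻¹⁸) N.

F ≈ (-4.93×10⁻¹⁴, -7.76×10⁻¹⁴, 3.84×10⁻¹⁸) N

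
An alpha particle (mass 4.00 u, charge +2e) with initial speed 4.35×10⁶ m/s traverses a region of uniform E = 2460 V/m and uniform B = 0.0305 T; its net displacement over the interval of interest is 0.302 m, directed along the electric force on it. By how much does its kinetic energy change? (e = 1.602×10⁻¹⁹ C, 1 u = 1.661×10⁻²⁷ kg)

The magnetic force is always ⟂ v and does no work; only the electric force changes KE.
ΔKE = F_E · d = |q|E d = (3.204×10⁻¹⁹)(2460)(0.302) ≈ 2.38×10⁻¹⁶ J.

ΔKE ≈ 2.38×10⁻¹⁶ J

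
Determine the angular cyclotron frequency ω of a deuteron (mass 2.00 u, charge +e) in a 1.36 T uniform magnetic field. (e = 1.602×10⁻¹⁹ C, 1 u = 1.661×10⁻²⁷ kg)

ω ≈ 6.56×10⁷ rad/s

ω = |q|B/m.
ω = (1.602×10⁻¹⁹)(1.36)/3.322×10⁻²⁷ ≈ 6.56×10⁷ rad/s.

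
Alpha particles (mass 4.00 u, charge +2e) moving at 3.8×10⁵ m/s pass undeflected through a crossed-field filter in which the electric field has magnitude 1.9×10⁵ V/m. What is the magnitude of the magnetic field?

Balance of forces in the selector: qE = qvB ⇒ B = E/v.
B = 1.9×10⁵/3.8×10⁵ = 0.50 T.

B = 0.50 T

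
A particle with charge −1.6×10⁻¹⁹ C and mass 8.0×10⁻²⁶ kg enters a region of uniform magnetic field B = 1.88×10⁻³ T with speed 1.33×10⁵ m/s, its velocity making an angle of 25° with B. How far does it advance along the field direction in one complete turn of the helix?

p ≈ 201 m

v∥ = v cosθ = 1.33×10⁵·cos25° ≈ 1.205×10⁵ m/s.
T = 2πm/(|q|B) = 2π(8.0×10⁻²⁶)/((1.6×10⁻¹⁹)(1.88×10⁻³)) ≈ 1.671×10⁻³ s.
pitch = v∥ T = (1.205×10⁵)(1.671×10⁻³) ≈ 201 m.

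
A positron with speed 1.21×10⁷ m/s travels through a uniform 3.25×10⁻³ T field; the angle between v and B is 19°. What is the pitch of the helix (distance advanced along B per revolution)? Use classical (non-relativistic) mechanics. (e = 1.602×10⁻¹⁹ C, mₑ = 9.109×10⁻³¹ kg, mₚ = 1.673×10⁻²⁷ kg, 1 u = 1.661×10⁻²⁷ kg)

p ≈ 0.126 m

v∥ = v cosθ = 1.21×10⁷·cos19° ≈ 1.144×10⁷ m/s.
T = 2πm/(|q|B) = 2π(9.109×10⁻³¹)/((1.602×10⁻¹⁹)(3.25×10⁻³)) ≈ 1.099×10⁻⁸ s.
pitch = v∥ T = (1.144×10⁷)(1.099×10⁻⁸) ≈ 0.126 m.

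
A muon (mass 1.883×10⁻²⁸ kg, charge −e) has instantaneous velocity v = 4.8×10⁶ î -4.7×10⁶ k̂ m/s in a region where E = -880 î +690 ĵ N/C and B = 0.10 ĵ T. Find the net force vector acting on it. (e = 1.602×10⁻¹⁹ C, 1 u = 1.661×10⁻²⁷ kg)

v×B = (4.70×10⁵, 0, 4.80×10⁵) N/C.
E + v×B = (4.69×10⁵, 690, 4.80×10⁵) N/C.
F = q(E + v×B) = (−1.602×10⁻¹⁹ C)·(4.69×10⁵, 690, 4.80×10⁵) = (-7.52×10⁻¹⁴, -1.11×10⁻¹⁶, -7.69×10⁻¹⁴) N.

F ≈ (-7.52×10⁻¹⁴, -1.11×10⁻¹⁶, -7.69×10⁻¹⁴) N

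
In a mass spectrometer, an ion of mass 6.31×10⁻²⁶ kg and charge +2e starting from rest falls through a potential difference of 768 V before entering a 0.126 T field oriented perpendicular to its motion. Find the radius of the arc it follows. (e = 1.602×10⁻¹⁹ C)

r ≈ 0.138 m

Acceleration: |q|V = ½mv² ⇒ v = √(2|q|V/m) = √(2·3.204×10⁻¹⁹·768/6.31×10⁻²⁶) ≈ 8.831×10⁴ m/s.
In the field: r = mv/(|q|B) = (6.31×10⁻²⁶)(8.831×10⁴)/((3.204×10⁻¹⁹)(0.126)) ≈ 0.138 m.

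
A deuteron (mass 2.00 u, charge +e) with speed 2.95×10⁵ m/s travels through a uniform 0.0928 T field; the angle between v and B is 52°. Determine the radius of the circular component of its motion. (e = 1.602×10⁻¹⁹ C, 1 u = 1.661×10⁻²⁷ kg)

v⊥ = v sinθ = 2.95×10⁵·sin52° ≈ 2.325×10⁵ m/s.
r = m v⊥/(|q|B) = (3.322×10⁻²⁷)(2.325×10⁵)/((1.602×10⁻¹⁹)(0.0928)) ≈ 0.0519 m.

r ≈ 0.0519 m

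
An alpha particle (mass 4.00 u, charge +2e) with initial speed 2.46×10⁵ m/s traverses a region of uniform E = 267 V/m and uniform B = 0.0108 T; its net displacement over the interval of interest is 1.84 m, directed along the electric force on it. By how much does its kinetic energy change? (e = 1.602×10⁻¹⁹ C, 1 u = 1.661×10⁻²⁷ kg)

ΔKE ≈ 1.57×10⁻¹⁶ J

The magnetic force is always ⟂ v and does no work; only the electric force changes KE.
ΔKE = F_E · d = |q|E d = (3.204×10⁻¹⁹)(267)(1.84) ≈ 1.57×10⁻¹⁶ J.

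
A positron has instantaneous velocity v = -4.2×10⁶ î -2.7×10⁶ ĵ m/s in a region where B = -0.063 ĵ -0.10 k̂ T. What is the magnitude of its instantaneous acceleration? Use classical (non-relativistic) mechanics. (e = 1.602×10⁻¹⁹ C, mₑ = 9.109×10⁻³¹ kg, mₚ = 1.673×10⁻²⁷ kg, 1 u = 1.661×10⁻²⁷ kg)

v×B = (2.70×10⁵, -4.20×10⁵, 2.65×10⁵) N/C.
F = q v×B = (1.602×10⁻¹⁹ C)·(2.70×10⁵, -4.20×10⁵, 2.65×10⁵) = (4.33×10⁻¹⁴, -6.73×10⁻¹⁴, 4.24×10⁻¹⁴) N.
|a| = |F|/m = 9.053×10⁻¹⁴/9.109×10⁻³¹ ≈ 9.94×10¹⁶ m/s².

|a| ≈ 9.94×10¹⁶ m/s²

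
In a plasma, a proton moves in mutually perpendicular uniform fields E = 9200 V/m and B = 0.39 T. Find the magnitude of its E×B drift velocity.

v_d ≈ 2.4×10⁴ m/s

The E×B drift speed is v_d = E/B.
v_d = 9200/0.39 = 2.4×10⁴ m/s.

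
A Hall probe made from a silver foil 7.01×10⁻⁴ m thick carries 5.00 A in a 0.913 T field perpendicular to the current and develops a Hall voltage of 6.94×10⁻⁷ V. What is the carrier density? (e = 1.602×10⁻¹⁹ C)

n ≈ 5.86×10²⁸ m⁻³

From V_H = IB/(n e t), n = IB/(V_H e t).
n = (5.00)(0.913)/((6.94×10⁻⁷)(1.602×10⁻¹⁹)(7.01×10⁻⁴)) ≈ 5.86×10²⁸ m⁻³.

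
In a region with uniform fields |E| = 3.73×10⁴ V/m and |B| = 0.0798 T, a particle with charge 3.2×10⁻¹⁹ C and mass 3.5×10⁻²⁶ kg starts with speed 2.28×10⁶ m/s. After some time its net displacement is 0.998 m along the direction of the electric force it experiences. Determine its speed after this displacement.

B does no work; ΔKE = |q|E d.
½mv_f² = ½mv₀² + |q|Ed = ½(3.5×10⁻²⁶)(2.28×10⁶)² + (3.2×10⁻¹⁹)(3.73×10⁴)(0.998) ≈ 9.097×10⁻¹⁴ J + 1.191×10⁻¹⁴ J ≈ 1.029×10⁻¹³ J.
v_f = √(2·1.029×10⁻¹³/3.5×10⁻²⁶) ≈ 2.42×10⁶ m/s.

v_f ≈ 2.42×10⁶ m/s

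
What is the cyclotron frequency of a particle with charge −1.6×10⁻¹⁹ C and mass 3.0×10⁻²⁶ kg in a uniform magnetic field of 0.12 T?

f ≈ 1.0×10⁵ Hz

f = |q|B/(2πm).
f = (1.6×10⁻¹⁹)(0.12)/(2π·3.0×10⁻²⁶) ≈ 1.0×10⁵ Hz.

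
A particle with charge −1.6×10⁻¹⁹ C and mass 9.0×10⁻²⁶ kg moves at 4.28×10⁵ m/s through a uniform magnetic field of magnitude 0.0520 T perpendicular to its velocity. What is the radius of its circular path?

The magnetic force provides the centripetal force: |q|vB = mv²/r.
r = mv/(|q|B) = (9.0×10⁻²⁶)(4.28×10⁵)/((1.6×10⁻¹⁹)(0.0520)) ≈ 4.63 m.

r ≈ 4.63 m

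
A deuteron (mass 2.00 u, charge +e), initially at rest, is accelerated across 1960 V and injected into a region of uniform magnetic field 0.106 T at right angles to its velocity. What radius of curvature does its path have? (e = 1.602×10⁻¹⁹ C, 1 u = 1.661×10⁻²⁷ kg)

Acceleration: |q|V = ½mv² ⇒ v = √(2|q|V/m) = √(2·1.602×10⁻¹⁹·1960/3.322×10⁻²⁷) ≈ 4.348×10⁵ m/s.
In the field: r = mv/(|q|B) = (3.322×10⁻²⁷)(4.348×10⁵)/((1.602×10⁻¹⁹)(0.106)) ≈ 0.0851 m.

r ≈ 0.0851 m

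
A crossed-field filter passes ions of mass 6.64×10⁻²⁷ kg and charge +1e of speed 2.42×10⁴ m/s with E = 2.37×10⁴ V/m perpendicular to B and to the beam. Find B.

B = 0.979 T

Balance of forces in the selector: qE = qvB ⇒ B = E/v.
B = 2.37×10⁴/2.42×10⁴ = 0.979 T.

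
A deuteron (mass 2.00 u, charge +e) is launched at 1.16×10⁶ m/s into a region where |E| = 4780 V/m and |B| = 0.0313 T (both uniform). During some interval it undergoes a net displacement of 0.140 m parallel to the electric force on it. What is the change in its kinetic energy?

ΔKE ≈ 1.07×10⁻¹⁶ J

The magnetic force is always ⟂ v and does no work; only the electric force changes KE.
ΔKE = F_E · d = |q|E d = (1.602×10⁻¹⁹)(4780)(0.140) ≈ 1.07×10⁻¹⁶ J.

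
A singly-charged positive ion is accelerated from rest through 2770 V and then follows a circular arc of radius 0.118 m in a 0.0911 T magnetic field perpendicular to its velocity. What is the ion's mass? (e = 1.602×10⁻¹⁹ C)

Combine |q|V = ½mv² and r = mv/(|q|B): eliminate v to get m = qB²r²/(2V).
m = (1.602×10⁻¹⁹)(0.0911)²(0.118)²/(2·2770) ≈ 3.34×10⁻²⁷ kg.

m ≈ 3.34×10⁻²⁷ kg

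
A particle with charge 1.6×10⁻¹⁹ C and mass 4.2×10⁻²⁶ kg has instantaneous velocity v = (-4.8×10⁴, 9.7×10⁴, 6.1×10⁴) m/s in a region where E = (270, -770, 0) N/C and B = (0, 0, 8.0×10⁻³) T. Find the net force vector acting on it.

v×B = (776, 384, 0) N/C.
E + v×B = (1050, -386, 0) N/C.
F = q(E + v×B) = (1.6×10⁻¹⁹ C)·(1050, -386, 0) = (1.67×10⁻¹⁶, -6.18×10⁻¹⁷, 0) N.

F ≈ (1.67×10⁻¹⁶, -6.18×10⁻¹⁷, 0) N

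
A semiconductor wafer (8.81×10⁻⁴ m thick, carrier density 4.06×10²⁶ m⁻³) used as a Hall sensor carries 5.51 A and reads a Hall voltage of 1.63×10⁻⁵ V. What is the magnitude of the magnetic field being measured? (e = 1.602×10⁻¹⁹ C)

B ≈ 0.170 T

From V_H = IB/(n e t), B = V_H n e t / I.
B = (1.63×10⁻⁵)(4.06×10²⁶)(1.602×10⁻¹⁹)(8.81×10⁻⁴)/5.51 ≈ 0.170 T.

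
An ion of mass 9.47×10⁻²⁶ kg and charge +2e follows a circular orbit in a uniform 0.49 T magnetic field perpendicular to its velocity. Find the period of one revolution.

The cyclotron period depends only on m, q, B: T = 2πm/(|q|B).
T = 2π(9.47×10⁻²⁶)/((3.204×10⁻¹⁹)(0.49)) ≈ 3.8×10⁻⁶ s.

T ≈ 3.8×10⁻⁶ s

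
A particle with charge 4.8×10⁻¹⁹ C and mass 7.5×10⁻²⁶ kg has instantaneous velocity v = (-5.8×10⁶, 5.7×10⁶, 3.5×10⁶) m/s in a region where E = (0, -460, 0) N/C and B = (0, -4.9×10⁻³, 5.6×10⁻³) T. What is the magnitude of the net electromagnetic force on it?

|F| ≈ 3.13×10⁻¹⁴ N

v×B = (4.91×10⁴, 3.25×10⁴, 2.84×10⁴) N/C.
E + v×B = (4.91×10⁴, 3.20×10⁴, 2.84×10⁴) N/C.
F = q(E + v×B) = (4.8×10⁻¹⁹ C)·(4.91×10⁴, 3.20×10⁴, 2.84×10⁴) = (2.36×10⁻¹⁴, 1.54×10⁻¹⁴, 1.36×10⁻¹⁴) N.
|F| = 3.13×10⁻¹⁴ N.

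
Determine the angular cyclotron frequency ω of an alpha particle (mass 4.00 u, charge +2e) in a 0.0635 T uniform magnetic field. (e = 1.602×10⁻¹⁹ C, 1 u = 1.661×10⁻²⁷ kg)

ω = |q|B/m.
ω = (3.204×10⁻¹⁹)(0.0635)/6.644×10⁻²⁷ ≈ 3.06×10⁶ rad/s.

ω ≈ 3.06×10⁶ rad/s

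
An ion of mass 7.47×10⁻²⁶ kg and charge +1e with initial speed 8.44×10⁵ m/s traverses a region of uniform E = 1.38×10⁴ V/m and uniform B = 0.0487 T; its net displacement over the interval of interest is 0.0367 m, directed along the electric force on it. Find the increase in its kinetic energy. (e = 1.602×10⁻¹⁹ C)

The magnetic force is always ⟂ v and does no work; only the electric force changes KE.
ΔKE = F_E · d = |q|E d = (1.602×10⁻¹⁹)(1.38×10⁴)(0.0367) ≈ 8.11×10⁻¹⁷ J.

ΔKE ≈ 8.11×10⁻¹⁷ J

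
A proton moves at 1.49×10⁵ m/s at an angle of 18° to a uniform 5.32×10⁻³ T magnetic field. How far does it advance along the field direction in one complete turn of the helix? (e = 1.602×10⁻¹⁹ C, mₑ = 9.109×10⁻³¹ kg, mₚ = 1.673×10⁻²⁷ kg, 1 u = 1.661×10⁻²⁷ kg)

p ≈ 1.75 m

v∥ = v cosθ = 1.49×10⁵·cos18° ≈ 1.417×10⁵ m/s.
T = 2πm/(|q|B) = 2π(1.673×10⁻²⁷)/((1.602×10⁻¹⁹)(5.32×10⁻³)) ≈ 1.233×10⁻⁵ s.
pitch = v∥ T = (1.417×10⁵)(1.233×10⁻⁵) ≈ 1.75 m.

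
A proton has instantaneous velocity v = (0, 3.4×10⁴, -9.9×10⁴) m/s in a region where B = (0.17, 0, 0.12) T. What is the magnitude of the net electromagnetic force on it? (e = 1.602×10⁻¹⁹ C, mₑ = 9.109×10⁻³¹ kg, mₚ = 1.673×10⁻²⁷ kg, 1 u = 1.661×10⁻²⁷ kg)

|F| ≈ 2.92×10⁻¹⁵ N

v×B = (4080, -1.68×10⁴, -5780) N/C.
F = q v×B = (1.602×10⁻¹⁹ C)·(4080, -1.68×10⁴, -5780) = (6.54×10⁻¹⁶, -2.70×10⁻¹⁵, -9.26×10⁻¹⁶) N.
|F| = 2.92×10⁻¹⁵ N.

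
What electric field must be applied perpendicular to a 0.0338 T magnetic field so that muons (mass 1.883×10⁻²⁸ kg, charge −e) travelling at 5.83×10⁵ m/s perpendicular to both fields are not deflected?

For straight-line motion qE = qvB, so E = vB.
E = 5.83×10⁵ × 0.0338 = 1.97×10⁴ V/m.

E = 1.97×10⁴ V/m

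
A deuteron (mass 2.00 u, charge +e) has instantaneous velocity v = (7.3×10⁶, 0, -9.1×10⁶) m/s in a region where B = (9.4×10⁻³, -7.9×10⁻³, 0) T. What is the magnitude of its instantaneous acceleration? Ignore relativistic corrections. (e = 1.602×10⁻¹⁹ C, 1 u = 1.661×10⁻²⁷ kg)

|a| ≈ 6.06×10¹² m/s²

v×B = (-7.19×10⁴, -8.55×10⁴, -5.77×10⁴) N/C.
F = q v×B = (1.602×10⁻¹⁹ C)·(-7.19×10⁴, -8.55×10⁴, -5.77×10⁴) = (-1.15×10⁻¹⁴, -1.37×10⁻¹⁴, -9.24×10⁻¹⁵) N.
|a| = |F|/m = 2.014×10⁻¹⁴/3.322×10⁻²⁷ ≈ 6.06×10¹² m/s².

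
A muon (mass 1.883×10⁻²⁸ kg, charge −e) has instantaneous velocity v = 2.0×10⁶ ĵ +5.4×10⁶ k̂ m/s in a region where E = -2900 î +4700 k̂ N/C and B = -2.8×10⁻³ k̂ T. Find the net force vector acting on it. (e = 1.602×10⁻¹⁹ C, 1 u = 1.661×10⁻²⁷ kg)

F ≈ (1.36×10⁻¹⁵, 0, -7.53×10⁻¹⁶) N

v×B = (-5600, 0, 0) N/C.
E + v×B = (-8500, 0, 4700) N/C.
F = q(E + v×B) = (−1.602×10⁻¹⁹ C)·(-8500, 0, 4700) = (1.36×10⁻¹⁵, 0, -7.53×10⁻¹⁶) N.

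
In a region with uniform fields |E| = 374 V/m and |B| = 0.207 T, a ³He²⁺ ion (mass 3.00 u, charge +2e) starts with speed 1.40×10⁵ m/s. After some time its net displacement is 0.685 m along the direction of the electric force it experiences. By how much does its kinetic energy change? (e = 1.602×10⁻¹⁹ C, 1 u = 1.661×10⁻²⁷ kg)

The magnetic force is always ⟂ v and does no work; only the electric force changes KE.
ΔKE = F_E · d = |q|E d = (3.204×10⁻¹⁹)(374)(0.685) ≈ 8.21×10⁻¹⁷ J.

ΔKE ≈ 8.21×10⁻¹⁷ J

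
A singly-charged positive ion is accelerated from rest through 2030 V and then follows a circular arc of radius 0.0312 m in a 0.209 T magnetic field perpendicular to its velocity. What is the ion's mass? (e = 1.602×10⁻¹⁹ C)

m ≈ 1.68×10⁻²⁷ kg

Combine |q|V = ½mv² and r = mv/(|q|B): eliminate v to get m = qB²r²/(2V).
m = (1.602×10⁻¹⁹)(0.209)²(0.0312)²/(2·2030) ≈ 1.68×10⁻²⁷ kg.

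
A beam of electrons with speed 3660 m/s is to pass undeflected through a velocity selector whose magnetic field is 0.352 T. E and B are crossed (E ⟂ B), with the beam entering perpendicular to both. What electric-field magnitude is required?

For straight-line motion qE = qvB, so E = vB.
E = 3660 × 0.352 = 1290 V/m.

E = 1290 V/m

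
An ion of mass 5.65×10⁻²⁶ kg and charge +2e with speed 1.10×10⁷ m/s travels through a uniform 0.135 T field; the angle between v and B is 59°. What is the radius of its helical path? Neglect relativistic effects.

r ≈ 12.3 m

v⊥ = v sinθ = 1.10×10⁷·sin59° ≈ 9.429×10⁶ m/s.
r = m v⊥/(|q|B) = (5.65×10⁻²⁶)(9.429×10⁶)/((3.204×10⁻¹⁹)(0.135)) ≈ 12.3 m.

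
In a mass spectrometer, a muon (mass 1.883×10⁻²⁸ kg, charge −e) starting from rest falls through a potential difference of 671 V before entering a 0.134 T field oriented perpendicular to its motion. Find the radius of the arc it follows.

r ≈ 9.37×10⁻³ m

Acceleration: |q|V = ½mv² ⇒ v = √(2|q|V/m) = √(2·1.602×10⁻¹⁹·671/1.883×10⁻²⁸) ≈ 1.069×10⁶ m/s.
In the field: r = mv/(|q|B) = (1.883×10⁻²⁸)(1.069×10⁶)/((1.602×10⁻¹⁹)(0.134)) ≈ 9.37×10⁻³ m.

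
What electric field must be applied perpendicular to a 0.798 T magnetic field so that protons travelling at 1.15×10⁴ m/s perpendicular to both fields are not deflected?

For straight-line motion qE = qvB, so E = vB.
E = 1.15×10⁴ × 0.798 = 9180 V/m.

E = 9180 V/m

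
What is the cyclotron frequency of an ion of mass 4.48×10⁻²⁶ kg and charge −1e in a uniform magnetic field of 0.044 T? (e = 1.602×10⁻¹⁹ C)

f ≈ 2.5×10⁴ Hz

f = |q|B/(2πm).
f = (1.602×10⁻¹⁹)(0.044)/(2π·4.48×10⁻²⁶) ≈ 2.5×10⁴ Hz.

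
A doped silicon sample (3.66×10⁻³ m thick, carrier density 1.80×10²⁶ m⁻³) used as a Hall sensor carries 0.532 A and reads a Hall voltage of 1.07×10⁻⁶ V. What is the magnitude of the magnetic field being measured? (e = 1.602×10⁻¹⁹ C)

B ≈ 0.212 T

From V_H = IB/(n e t), B = V_H n e t / I.
B = (1.07×10⁻⁶)(1.80×10²⁶)(1.602×10⁻¹⁹)(3.66×10⁻³)/0.532 ≈ 0.212 T.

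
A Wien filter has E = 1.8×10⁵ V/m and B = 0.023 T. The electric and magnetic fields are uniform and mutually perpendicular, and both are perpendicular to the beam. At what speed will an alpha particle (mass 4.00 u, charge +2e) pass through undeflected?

v = 7.8×10⁶ m/s

For undeflected motion the electric and magnetic forces balance: qE = qvB.
v = E/B = 1.8×10⁵/0.023 = 7.8×10⁶ m/s.
The result is independent of the particle's charge and mass.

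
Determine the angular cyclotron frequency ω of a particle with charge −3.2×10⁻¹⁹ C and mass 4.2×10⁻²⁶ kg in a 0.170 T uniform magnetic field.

ω ≈ 1.30×10⁶ rad/s

ω = |q|B/m.
ω = (3.2×10⁻¹⁹)(0.170)/4.2×10⁻²⁶ ≈ 1.30×10⁶ rad/s.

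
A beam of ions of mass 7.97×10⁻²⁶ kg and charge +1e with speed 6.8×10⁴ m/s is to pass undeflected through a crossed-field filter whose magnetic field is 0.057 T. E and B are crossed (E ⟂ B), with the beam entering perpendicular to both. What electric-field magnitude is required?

E = 3900 V/m

For straight-line motion qE = qvB, so E = vB.
E = 6.8×10⁴ × 0.057 = 3900 V/m.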